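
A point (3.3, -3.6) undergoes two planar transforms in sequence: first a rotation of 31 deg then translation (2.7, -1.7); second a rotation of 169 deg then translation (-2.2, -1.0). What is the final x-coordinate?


After transform 1:
x1 = cos(31)*3.3 - sin(31)*-3.6 + 2.7 = 7.3828
y1 = sin(31)*3.3 + cos(31)*-3.6 + -1.7 = -3.0862
After transform 2:
x2 = cos(169)*7.3828 - sin(169)*-3.0862 + -2.2
= -8.8583


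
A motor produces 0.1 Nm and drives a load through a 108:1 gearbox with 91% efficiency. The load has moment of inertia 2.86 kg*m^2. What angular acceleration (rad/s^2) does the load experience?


tau_out = tau_motor * N * eta
= 0.1 * 108 * 0.91 = 9.828 Nm
alpha = tau_out / I = 9.828 / 2.86
= 3.4364 rad/s^2


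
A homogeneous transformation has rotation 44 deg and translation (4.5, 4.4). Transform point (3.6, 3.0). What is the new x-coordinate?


x' = cos(theta)*px - sin(theta)*py + tx
= 0.7193*3.6 - 0.6947*3.0 + 4.5
= 5.0056


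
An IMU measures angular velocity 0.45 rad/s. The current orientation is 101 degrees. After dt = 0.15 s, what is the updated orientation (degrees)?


delta_theta = w * dt = 0.45 * 0.15 = 0.0675 rad
= 3.8675 deg
theta_new = 101 + 3.8675 = 104.8675 deg


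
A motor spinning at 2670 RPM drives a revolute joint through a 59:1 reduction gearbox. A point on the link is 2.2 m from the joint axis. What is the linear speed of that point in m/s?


omega_motor = 2670 * 2*pi/60 = 279.6017 rad/s
omega_joint = omega_motor / 59 = 4.739 rad/s
v = omega_joint * r = 4.739 * 2.2
= 10.4258 m/s


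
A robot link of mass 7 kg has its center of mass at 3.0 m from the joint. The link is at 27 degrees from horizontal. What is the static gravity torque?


tau = m*g*L*cos(angle)
= 7 * 9.81 * 3.0 * cos(27 deg)
= 7 * 9.81 * 3.0 * 0.891
= 183.5563 Nm


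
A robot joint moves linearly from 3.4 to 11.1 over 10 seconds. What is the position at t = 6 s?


s = t/T = 6/10 = 0.6
p(t) = p0 + (pf-p0)*s
= 3.4 + (11.1 - 3.4) * 0.6
= 8.02


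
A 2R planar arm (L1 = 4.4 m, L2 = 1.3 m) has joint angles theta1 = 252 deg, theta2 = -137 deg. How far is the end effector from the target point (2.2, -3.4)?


End effector via forward kinematics:
x = L1*cos(t1) + L2*cos(t1+t2) = -1.9091
y = L1*sin(t1) + L2*sin(t1+t2) = -3.0064
Distance to target:
d = sqrt((2.2 - -1.9091)^2 + (-3.4 - -3.0064)^2)
= sqrt(16.8845 + 0.1549)
= 4.1279 m


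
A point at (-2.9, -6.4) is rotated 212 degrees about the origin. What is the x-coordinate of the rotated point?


x' = x*cos(theta) - y*sin(theta)
cos(212 deg) = -0.848, sin(212 deg) = -0.5299
x' = -2.9 * -0.848 - -6.4 * -0.5299
= 2.4593 - 3.3915
= -0.9321


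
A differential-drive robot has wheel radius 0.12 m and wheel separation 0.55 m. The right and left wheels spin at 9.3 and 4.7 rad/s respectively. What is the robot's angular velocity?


vR = r*wR = 0.12*9.3 = 1.116 m/s
vL = r*wL = 0.12*4.7 = 0.564 m/s
v = (vR+vL)/2 = 0.84 m/s
omega = (vR-vL)/L = 1.0036 rad/s
angular velocity = 1.0036 rad/s


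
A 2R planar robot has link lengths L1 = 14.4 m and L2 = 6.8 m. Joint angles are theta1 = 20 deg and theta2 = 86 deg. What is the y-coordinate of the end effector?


Convert angles to radians: theta1 = 0.3491, theta2 = 1.501
y = L1*sin(theta1) + L2*sin(theta1+theta2)
y = 4.9251 + 6.5366
y = 11.4617


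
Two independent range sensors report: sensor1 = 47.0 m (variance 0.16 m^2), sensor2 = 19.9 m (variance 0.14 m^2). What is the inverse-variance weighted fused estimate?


w1 = (1/var1) / (1/var1 + 1/var2)
   = 6.25 / (6.25 + 7.1429) = 0.4667
w2 = 1 - w1 = 0.5333
fused = w1*s1 + w2*s2 = 21.9333 + 10.6133
= 32.5467 m


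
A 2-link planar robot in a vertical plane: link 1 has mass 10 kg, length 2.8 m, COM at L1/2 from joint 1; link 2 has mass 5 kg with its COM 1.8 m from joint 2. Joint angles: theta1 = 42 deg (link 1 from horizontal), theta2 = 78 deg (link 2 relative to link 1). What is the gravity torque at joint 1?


Horizontal distance from joint 1 to link-1 COM:
  x_c1 = (L1/2)*cos(t1) = 1.4 * 0.7431 = 1.0404 m
Horizontal distance from joint 1 to link-2 COM:
  x_c2 = L1*cos(t1) + Lc2*cos(t1+t2)
       = 2.8*0.7431 + 1.8*-0.5 = 1.1808 m
tau1 = m1*g*x_c1 + m2*g*x_c2
     = 10*9.81*1.0404 + 5*9.81*1.1808
     = 102.0635 + 57.9185
     = 159.982 Nm


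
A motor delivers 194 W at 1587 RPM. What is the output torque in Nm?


omega = 1587 * 2*pi/60 = 166.1903 rad/s
tau = P / omega = 194 / 166.1903
= 1.1673 Nm


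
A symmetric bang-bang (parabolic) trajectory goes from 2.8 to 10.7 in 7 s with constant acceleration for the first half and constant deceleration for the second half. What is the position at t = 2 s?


Symmetric rest-to-rest: each phase covers (pf-p0)/2 in time T/2. 0.5*a*(T/2)^2 = (pf-p0)/2 => a = 4*(pf-p0)/T^2
a = 4*(10.7-2.8)/7^2 = 0.6449
t = 2 is in the acceleration phase (t <= T/2).
p = p0 + 0.5*a*t^2 = 2.8 + 0.5*0.6449*2^2
= 4.0898


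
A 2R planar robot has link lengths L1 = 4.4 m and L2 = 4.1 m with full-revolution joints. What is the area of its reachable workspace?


r_max = L1 + L2 = 8.5 m
r_min = |L1 - L2| = 0.3 m
Area = pi*(r_max^2 - r_min^2)
= pi*(72.25 - 0.09)
= pi * 72.16
= 226.6973 m^2


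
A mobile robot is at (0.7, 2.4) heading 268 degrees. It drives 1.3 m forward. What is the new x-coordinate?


x_new = x0 + d*cos(theta)
= 0.7 + 1.3*cos(268)
= 0.7 + -0.0454
= 0.6546


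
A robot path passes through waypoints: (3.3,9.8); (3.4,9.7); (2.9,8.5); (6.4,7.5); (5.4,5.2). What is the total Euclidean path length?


Segment lengths:
  seg1 = sqrt((0.1)^2 + (-0.1)^2) = 0.1414
  seg2 = sqrt((-0.5)^2 + (-1.2)^2) = 1.3
  seg3 = sqrt((3.5)^2 + (-1.0)^2) = 3.6401
  seg4 = sqrt((-1.0)^2 + (-2.3)^2) = 2.508
Total = 7.5895


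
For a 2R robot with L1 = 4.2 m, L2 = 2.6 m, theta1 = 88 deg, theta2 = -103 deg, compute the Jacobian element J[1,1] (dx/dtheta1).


J[1,1] = -L1*sin(t1) - L2*sin(t1+t2)
= -4.2*sin(88) - 2.6*sin(-15)
= -3.5245


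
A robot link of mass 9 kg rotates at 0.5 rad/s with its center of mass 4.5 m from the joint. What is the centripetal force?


F = m * omega^2 * r
= 9 * 0.5^2 * 4.5
= 9 * 0.25 * 4.5
= 10.125 N


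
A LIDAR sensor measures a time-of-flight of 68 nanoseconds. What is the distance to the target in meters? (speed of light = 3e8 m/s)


tof = 68 ns = 6.8e-08 s
dist = c * tof / 2
= 3e8 * 6.8e-08 / 2
= 10.2 m


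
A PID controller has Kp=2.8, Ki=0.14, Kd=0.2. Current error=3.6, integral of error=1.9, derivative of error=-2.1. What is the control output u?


u = Kp*e + Ki*int(e) + Kd*de/dt
= 2.8*3.6 + 0.14*1.9 + 0.2*(-2.1)
= 10.08 + 0.266 + -0.42
= 9.926


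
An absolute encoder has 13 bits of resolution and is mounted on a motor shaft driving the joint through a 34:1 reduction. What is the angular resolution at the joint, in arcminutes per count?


counts = 2^13 = 8192
effective counts at joint = 8192 * 34 = 278528
resolution = 360*60 / 278528
= 0.0776 arcmin/count


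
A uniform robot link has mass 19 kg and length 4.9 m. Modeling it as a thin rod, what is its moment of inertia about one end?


I = (1/3) * m * L^2
= (1/3) * 19 * 4.9^2
= 0.333333 * 19 * 24.01
= 152.0633 kg*m^2


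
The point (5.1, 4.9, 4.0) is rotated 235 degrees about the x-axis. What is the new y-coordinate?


Rotation about x-axis: y' = y*cos(theta) - z*sin(theta)
= 4.9 * -0.5736 - 4.0 * -0.8192
= 0.4661


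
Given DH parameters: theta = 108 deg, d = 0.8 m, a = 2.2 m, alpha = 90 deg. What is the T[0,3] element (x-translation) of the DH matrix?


T[0,3] = a * cos(theta)
= 2.2 * cos(108 deg)
= 2.2 * -0.309
= -0.6798


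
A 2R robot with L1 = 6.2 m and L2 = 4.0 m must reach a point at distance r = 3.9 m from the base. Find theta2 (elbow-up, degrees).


cos(theta2) = (r^2 - L1^2 - L2^2) / (2*L1*L2)
cos(theta2) = (15.21 - 38.44 - 16.0) / 49.6
cos(theta2) = -0.790927
theta2 = 142.2723 degrees


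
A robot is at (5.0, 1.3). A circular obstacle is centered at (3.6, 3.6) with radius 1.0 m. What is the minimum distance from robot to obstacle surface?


center_dist = sqrt((5.0-3.6)^2 + (1.3-3.6)^2)
= sqrt(1.96 + 5.29)
= 2.6926
min_dist = center_dist - radius = 2.6926 - 1.0 = 1.6926 m


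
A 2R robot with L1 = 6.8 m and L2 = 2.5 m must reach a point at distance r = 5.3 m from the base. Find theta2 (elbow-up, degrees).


cos(theta2) = (r^2 - L1^2 - L2^2) / (2*L1*L2)
cos(theta2) = (28.09 - 46.24 - 6.25) / 34.0
cos(theta2) = -0.717647
theta2 = 135.8606 degrees


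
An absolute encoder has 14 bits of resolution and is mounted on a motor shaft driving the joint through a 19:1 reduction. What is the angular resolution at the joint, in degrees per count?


counts = 2^14 = 16384
effective counts at joint = 16384 * 19 = 311296
resolution = 360 / 311296
= 0.0012 deg/count


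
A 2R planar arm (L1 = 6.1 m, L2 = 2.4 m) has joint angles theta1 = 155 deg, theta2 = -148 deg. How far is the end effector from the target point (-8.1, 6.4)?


End effector via forward kinematics:
x = L1*cos(t1) + L2*cos(t1+t2) = -3.1464
y = L1*sin(t1) + L2*sin(t1+t2) = 2.8705
Distance to target:
d = sqrt((-8.1 - -3.1464)^2 + (6.4 - 2.8705)^2)
= sqrt(24.5385 + 12.4577)
= 6.0824 m


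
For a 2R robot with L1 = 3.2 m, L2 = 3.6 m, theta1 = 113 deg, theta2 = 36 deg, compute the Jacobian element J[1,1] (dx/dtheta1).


J[1,1] = -L1*sin(t1) - L2*sin(t1+t2)
= -3.2*sin(113) - 3.6*sin(149)
= -4.7998


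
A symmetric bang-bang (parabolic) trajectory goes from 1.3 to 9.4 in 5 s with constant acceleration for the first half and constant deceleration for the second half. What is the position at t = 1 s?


Symmetric rest-to-rest: each phase covers (pf-p0)/2 in time T/2. 0.5*a*(T/2)^2 = (pf-p0)/2 => a = 4*(pf-p0)/T^2
a = 4*(9.4-1.3)/5^2 = 1.296
t = 1 is in the acceleration phase (t <= T/2).
p = p0 + 0.5*a*t^2 = 1.3 + 0.5*1.296*1^2
= 1.948


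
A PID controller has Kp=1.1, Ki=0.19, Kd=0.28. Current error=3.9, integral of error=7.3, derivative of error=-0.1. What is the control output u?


u = Kp*e + Ki*int(e) + Kd*de/dt
= 1.1*3.9 + 0.19*7.3 + 0.28*(-0.1)
= 4.29 + 1.387 + -0.028
= 5.649


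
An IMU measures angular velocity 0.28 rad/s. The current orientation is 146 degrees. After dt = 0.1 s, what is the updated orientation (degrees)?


delta_theta = w * dt = 0.28 * 0.1 = 0.028 rad
= 1.6043 deg
theta_new = 146 + 1.6043 = 147.6043 deg


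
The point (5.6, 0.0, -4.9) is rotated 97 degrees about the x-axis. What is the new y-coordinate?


Rotation about x-axis: y' = y*cos(theta) - z*sin(theta)
= 0.0 * -0.1219 - -4.9 * 0.9925
= 4.8635


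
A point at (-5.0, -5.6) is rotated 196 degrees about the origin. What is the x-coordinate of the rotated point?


x' = x*cos(theta) - y*sin(theta)
cos(196 deg) = -0.9613, sin(196 deg) = -0.2756
x' = -5.0 * -0.9613 - -5.6 * -0.2756
= 4.8063 - 1.5436
= 3.2627


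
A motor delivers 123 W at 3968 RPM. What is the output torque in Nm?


omega = 3968 * 2*pi/60 = 415.528 rad/s
tau = P / omega = 123 / 415.528
= 0.296 Nm


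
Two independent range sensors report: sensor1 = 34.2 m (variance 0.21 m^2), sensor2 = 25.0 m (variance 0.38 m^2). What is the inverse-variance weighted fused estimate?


w1 = (1/var1) / (1/var1 + 1/var2)
   = 4.7619 / (4.7619 + 2.6316) = 0.6441
w2 = 1 - w1 = 0.3559
fused = w1*s1 + w2*s2 = 22.0271 + 8.8983
= 30.9254 m


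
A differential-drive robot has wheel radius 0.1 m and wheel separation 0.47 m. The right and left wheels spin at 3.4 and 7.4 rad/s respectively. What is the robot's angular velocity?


vR = r*wR = 0.1*3.4 = 0.34 m/s
vL = r*wL = 0.1*7.4 = 0.74 m/s
v = (vR+vL)/2 = 0.54 m/s
omega = (vR-vL)/L = -0.8511 rad/s
angular velocity = -0.8511 rad/s


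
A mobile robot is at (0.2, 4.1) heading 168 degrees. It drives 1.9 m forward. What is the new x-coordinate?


x_new = x0 + d*cos(theta)
= 0.2 + 1.9*cos(168)
= 0.2 + -1.8585
= -1.6585


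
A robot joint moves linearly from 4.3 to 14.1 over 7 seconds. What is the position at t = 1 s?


s = t/T = 1/7 = 0.1429
p(t) = p0 + (pf-p0)*s
= 4.3 + (14.1 - 4.3) * 0.1429
= 5.7


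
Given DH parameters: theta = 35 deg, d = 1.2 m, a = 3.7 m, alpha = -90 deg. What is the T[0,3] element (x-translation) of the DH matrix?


T[0,3] = a * cos(theta)
= 3.7 * cos(35 deg)
= 3.7 * 0.8192
= 3.0309


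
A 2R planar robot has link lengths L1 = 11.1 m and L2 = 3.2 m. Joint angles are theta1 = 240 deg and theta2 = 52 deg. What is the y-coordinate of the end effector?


Convert angles to radians: theta1 = 4.1888, theta2 = 0.9076
y = L1*sin(theta1) + L2*sin(theta1+theta2)
y = -9.6129 + -2.967
y = -12.5799


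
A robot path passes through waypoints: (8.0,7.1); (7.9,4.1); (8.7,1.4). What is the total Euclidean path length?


Segment lengths:
  seg1 = sqrt((-0.1)^2 + (-3.0)^2) = 3.0017
  seg2 = sqrt((0.8)^2 + (-2.7)^2) = 2.816
Total = 5.8177


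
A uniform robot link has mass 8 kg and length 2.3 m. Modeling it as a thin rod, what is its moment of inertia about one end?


I = (1/3) * m * L^2
= (1/3) * 8 * 2.3^2
= 0.333333 * 8 * 5.29
= 14.1067 kg*m^2


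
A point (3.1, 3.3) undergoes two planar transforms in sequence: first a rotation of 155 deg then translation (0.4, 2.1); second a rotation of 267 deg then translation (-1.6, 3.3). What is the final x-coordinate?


After transform 1:
x1 = cos(155)*3.1 - sin(155)*3.3 + 0.4 = -3.8042
y1 = sin(155)*3.1 + cos(155)*3.3 + 2.1 = 0.4193
After transform 2:
x2 = cos(267)*-3.8042 - sin(267)*0.4193 + -1.6
= -0.9822


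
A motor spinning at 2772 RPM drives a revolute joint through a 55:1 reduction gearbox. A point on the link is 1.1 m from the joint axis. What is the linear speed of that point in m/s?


omega_motor = 2772 * 2*pi/60 = 290.2832 rad/s
omega_joint = omega_motor / 55 = 5.2779 rad/s
v = omega_joint * r = 5.2779 * 1.1
= 5.8057 m/s


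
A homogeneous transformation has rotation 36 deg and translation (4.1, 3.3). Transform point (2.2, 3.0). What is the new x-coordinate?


x' = cos(theta)*px - sin(theta)*py + tx
= 0.809*2.2 - 0.5878*3.0 + 4.1
= 4.1165


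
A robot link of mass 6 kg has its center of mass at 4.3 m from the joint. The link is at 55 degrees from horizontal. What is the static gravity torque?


tau = m*g*L*cos(angle)
= 6 * 9.81 * 4.3 * cos(55 deg)
= 6 * 9.81 * 4.3 * 0.5736
= 145.171 Nm


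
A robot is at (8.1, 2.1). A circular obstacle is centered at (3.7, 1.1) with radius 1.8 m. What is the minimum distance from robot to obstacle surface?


center_dist = sqrt((8.1-3.7)^2 + (2.1-1.1)^2)
= sqrt(19.36 + 1.0)
= 4.5122
min_dist = center_dist - radius = 4.5122 - 1.8 = 2.7122 m


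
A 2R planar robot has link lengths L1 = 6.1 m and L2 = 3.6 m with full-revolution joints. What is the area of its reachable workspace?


r_max = L1 + L2 = 9.7 m
r_min = |L1 - L2| = 2.5 m
Area = pi*(r_max^2 - r_min^2)
= pi*(94.09 - 6.25)
= pi * 87.84
= 275.9575 m^2


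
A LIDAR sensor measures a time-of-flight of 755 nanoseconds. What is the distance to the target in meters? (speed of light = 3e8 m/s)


tof = 755 ns = 7.55e-07 s
dist = c * tof / 2
= 3e8 * 7.55e-07 / 2
= 113.25 m


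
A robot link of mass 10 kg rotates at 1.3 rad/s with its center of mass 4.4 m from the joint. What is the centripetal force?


F = m * omega^2 * r
= 10 * 1.3^2 * 4.4
= 10 * 1.69 * 4.4
= 74.36 N


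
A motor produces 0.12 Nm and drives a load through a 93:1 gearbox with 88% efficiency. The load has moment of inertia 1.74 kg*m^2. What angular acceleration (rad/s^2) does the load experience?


tau_out = tau_motor * N * eta
= 0.12 * 93 * 0.88 = 9.8208 Nm
alpha = tau_out / I = 9.8208 / 1.74
= 5.6441 rad/s^2


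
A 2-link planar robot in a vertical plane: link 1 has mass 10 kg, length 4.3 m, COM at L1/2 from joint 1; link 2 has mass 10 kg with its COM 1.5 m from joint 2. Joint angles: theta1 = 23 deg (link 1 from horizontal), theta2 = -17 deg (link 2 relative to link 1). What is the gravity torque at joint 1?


Horizontal distance from joint 1 to link-1 COM:
  x_c1 = (L1/2)*cos(t1) = 2.15 * 0.9205 = 1.9791 m
Horizontal distance from joint 1 to link-2 COM:
  x_c2 = L1*cos(t1) + Lc2*cos(t1+t2)
       = 4.3*0.9205 + 1.5*0.9945 = 5.45 m
tau1 = m1*g*x_c1 + m2*g*x_c2
     = 10*9.81*1.9791 + 10*9.81*5.45
     = 194.1483 + 534.6405
     = 728.7887 Nm


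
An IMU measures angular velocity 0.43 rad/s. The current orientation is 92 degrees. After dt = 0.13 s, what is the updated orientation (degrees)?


delta_theta = w * dt = 0.43 * 0.13 = 0.0559 rad
= 3.2028 deg
theta_new = 92 + 3.2028 = 95.2028 deg


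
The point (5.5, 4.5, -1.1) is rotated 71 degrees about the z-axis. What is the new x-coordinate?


Rotation about z-axis: x' = x*cos(theta) - y*sin(theta)
= 5.5 * 0.3256 - 4.5 * 0.9455
= -2.4642


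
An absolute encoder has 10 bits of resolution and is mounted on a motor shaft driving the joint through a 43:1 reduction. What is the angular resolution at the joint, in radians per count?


counts = 2^10 = 1024
effective counts at joint = 1024 * 43 = 44032
resolution = 2*pi / 44032
= 1.4270e-04 rad/count


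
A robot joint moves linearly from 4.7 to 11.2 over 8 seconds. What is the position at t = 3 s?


s = t/T = 3/8 = 0.375
p(t) = p0 + (pf-p0)*s
= 4.7 + (11.2 - 4.7) * 0.375
= 7.1375


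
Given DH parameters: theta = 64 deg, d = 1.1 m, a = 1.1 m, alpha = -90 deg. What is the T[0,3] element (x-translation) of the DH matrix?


T[0,3] = a * cos(theta)
= 1.1 * cos(64 deg)
= 1.1 * 0.4384
= 0.4822


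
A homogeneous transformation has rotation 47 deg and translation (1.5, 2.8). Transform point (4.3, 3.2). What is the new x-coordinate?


x' = cos(theta)*px - sin(theta)*py + tx
= 0.682*4.3 - 0.7314*3.2 + 1.5
= 2.0923


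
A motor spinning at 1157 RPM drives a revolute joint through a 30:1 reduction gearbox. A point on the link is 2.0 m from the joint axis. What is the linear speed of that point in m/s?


omega_motor = 1157 * 2*pi/60 = 121.1608 rad/s
omega_joint = omega_motor / 30 = 4.0387 rad/s
v = omega_joint * r = 4.0387 * 2.0
= 8.0774 m/s


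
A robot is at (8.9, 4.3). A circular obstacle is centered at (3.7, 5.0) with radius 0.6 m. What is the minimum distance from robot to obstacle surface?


center_dist = sqrt((8.9-3.7)^2 + (4.3-5.0)^2)
= sqrt(27.04 + 0.49)
= 5.2469
min_dist = center_dist - radius = 5.2469 - 0.6 = 4.6469 m


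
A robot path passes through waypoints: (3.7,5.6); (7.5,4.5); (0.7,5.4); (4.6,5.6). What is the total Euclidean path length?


Segment lengths:
  seg1 = sqrt((3.8)^2 + (-1.1)^2) = 3.956
  seg2 = sqrt((-6.8)^2 + (0.9)^2) = 6.8593
  seg3 = sqrt((3.9)^2 + (0.2)^2) = 3.9051
Total = 14.7204


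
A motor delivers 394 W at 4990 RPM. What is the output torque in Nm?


omega = 4990 * 2*pi/60 = 522.5516 rad/s
tau = P / omega = 394 / 522.5516
= 0.754 Nm


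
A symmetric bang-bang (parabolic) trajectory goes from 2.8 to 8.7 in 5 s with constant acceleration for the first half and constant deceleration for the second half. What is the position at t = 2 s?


Symmetric rest-to-rest: each phase covers (pf-p0)/2 in time T/2. 0.5*a*(T/2)^2 = (pf-p0)/2 => a = 4*(pf-p0)/T^2
a = 4*(8.7-2.8)/5^2 = 0.944
t = 2 is in the acceleration phase (t <= T/2).
p = p0 + 0.5*a*t^2 = 2.8 + 0.5*0.944*2^2
= 4.688


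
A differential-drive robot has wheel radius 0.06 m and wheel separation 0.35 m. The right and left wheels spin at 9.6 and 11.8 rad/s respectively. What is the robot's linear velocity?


vR = r*wR = 0.06*9.6 = 0.576 m/s
vL = r*wL = 0.06*11.8 = 0.708 m/s
v = (vR+vL)/2 = 0.642 m/s
omega = (vR-vL)/L = -0.3771 rad/s
linear velocity = 0.642 m/s


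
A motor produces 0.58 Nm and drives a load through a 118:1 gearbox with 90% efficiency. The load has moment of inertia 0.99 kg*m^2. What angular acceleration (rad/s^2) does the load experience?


tau_out = tau_motor * N * eta
= 0.58 * 118 * 0.9 = 61.596 Nm
alpha = tau_out / I = 61.596 / 0.99
= 62.2182 rad/s^2


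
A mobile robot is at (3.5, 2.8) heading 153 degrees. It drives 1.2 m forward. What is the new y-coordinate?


y_new = y0 + d*sin(theta)
= 2.8 + 1.2*sin(153)
= 2.8 + 0.5448
= 3.3448


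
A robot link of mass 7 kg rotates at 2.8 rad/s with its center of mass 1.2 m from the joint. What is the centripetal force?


F = m * omega^2 * r
= 7 * 2.8^2 * 1.2
= 7 * 7.84 * 1.2
= 65.856 N


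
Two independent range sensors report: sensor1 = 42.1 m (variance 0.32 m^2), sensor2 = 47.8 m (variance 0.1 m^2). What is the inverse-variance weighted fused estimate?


w1 = (1/var1) / (1/var1 + 1/var2)
   = 3.125 / (3.125 + 10.0) = 0.2381
w2 = 1 - w1 = 0.7619
fused = w1*s1 + w2*s2 = 10.0238 + 36.419
= 46.4429 m


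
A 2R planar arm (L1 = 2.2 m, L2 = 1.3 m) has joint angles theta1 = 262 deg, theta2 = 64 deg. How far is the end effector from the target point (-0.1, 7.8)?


End effector via forward kinematics:
x = L1*cos(t1) + L2*cos(t1+t2) = 0.7716
y = L1*sin(t1) + L2*sin(t1+t2) = -2.9055
Distance to target:
d = sqrt((-0.1 - 0.7716)^2 + (7.8 - -2.9055)^2)
= sqrt(0.7596 + 114.6086)
= 10.741 m


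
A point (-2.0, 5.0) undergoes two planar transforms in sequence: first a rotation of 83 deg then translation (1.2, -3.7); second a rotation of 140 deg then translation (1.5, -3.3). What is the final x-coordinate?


After transform 1:
x1 = cos(83)*-2.0 - sin(83)*5.0 + 1.2 = -4.0065
y1 = sin(83)*-2.0 + cos(83)*5.0 + -3.7 = -5.0757
After transform 2:
x2 = cos(140)*-4.0065 - sin(140)*-5.0757 + 1.5
= 7.8318


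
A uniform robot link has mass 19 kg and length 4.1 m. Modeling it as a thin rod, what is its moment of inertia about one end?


I = (1/3) * m * L^2
= (1/3) * 19 * 4.1^2
= 0.333333 * 19 * 16.81
= 106.4633 kg*m^2


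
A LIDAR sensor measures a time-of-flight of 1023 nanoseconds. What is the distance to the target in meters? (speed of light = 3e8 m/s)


tof = 1023 ns = 1.023e-06 s
dist = c * tof / 2
= 3e8 * 1.023e-06 / 2
= 153.45 m


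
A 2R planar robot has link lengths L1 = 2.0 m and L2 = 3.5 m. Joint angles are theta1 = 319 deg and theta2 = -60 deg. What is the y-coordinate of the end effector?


Convert angles to radians: theta1 = 5.5676, theta2 = -1.0472
y = L1*sin(theta1) + L2*sin(theta1+theta2)
y = -1.3121 + -3.4357
y = -4.7478


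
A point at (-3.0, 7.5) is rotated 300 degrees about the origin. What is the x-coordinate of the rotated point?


x' = x*cos(theta) - y*sin(theta)
cos(300 deg) = 0.5, sin(300 deg) = -0.866
x' = -3.0 * 0.5 - 7.5 * -0.866
= -1.5 - -6.4952
= 4.9952


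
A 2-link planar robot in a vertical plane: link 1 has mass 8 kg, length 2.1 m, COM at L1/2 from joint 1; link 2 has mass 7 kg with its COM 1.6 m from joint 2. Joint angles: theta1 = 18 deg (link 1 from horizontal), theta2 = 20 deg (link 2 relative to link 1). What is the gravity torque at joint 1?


Horizontal distance from joint 1 to link-1 COM:
  x_c1 = (L1/2)*cos(t1) = 1.05 * 0.9511 = 0.9986 m
Horizontal distance from joint 1 to link-2 COM:
  x_c2 = L1*cos(t1) + Lc2*cos(t1+t2)
       = 2.1*0.9511 + 1.6*0.788 = 3.258 m
tau1 = m1*g*x_c1 + m2*g*x_c2
     = 8*9.81*0.9986 + 7*9.81*3.258
     = 78.3709 + 223.7293
     = 302.1002 Nm


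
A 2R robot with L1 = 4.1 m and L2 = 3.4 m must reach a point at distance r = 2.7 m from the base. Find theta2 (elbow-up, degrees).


cos(theta2) = (r^2 - L1^2 - L2^2) / (2*L1*L2)
cos(theta2) = (7.29 - 16.81 - 11.56) / 27.88
cos(theta2) = -0.756098
theta2 = 139.1214 degrees


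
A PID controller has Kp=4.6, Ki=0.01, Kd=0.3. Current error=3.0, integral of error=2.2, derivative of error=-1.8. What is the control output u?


u = Kp*e + Ki*int(e) + Kd*de/dt
= 4.6*3.0 + 0.01*2.2 + 0.3*(-1.8)
= 13.8 + 0.022 + -0.54
= 13.282


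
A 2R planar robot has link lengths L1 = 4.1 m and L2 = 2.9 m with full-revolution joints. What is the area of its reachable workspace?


r_max = L1 + L2 = 7.0 m
r_min = |L1 - L2| = 1.2 m
Area = pi*(r_max^2 - r_min^2)
= pi*(49.0 - 1.44)
= pi * 47.56
= 149.4141 m^2


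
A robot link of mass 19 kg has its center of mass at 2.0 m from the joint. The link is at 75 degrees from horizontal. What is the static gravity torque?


tau = m*g*L*cos(angle)
= 19 * 9.81 * 2.0 * cos(75 deg)
= 19 * 9.81 * 2.0 * 0.2588
= 96.4826 Nm


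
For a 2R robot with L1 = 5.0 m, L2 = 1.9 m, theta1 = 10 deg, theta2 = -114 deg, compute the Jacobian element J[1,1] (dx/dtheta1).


J[1,1] = -L1*sin(t1) - L2*sin(t1+t2)
= -5.0*sin(10) - 1.9*sin(-104)
= 0.9753


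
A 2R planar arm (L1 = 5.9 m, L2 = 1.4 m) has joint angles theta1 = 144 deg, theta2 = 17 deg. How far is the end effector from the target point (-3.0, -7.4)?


End effector via forward kinematics:
x = L1*cos(t1) + L2*cos(t1+t2) = -6.0969
y = L1*sin(t1) + L2*sin(t1+t2) = 3.9237
Distance to target:
d = sqrt((-3.0 - -6.0969)^2 + (-7.4 - 3.9237)^2)
= sqrt(9.591 + 128.2268)
= 11.7396 m


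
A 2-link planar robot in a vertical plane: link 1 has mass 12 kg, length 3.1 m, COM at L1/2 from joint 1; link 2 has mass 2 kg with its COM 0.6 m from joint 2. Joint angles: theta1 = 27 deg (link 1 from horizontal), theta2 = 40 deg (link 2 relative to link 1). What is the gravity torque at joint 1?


Horizontal distance from joint 1 to link-1 COM:
  x_c1 = (L1/2)*cos(t1) = 1.55 * 0.891 = 1.3811 m
Horizontal distance from joint 1 to link-2 COM:
  x_c2 = L1*cos(t1) + Lc2*cos(t1+t2)
       = 3.1*0.891 + 0.6*0.3907 = 2.9966 m
tau1 = m1*g*x_c1 + m2*g*x_c2
     = 12*9.81*1.3811 + 2*9.81*2.9966
     = 162.5784 + 58.7925
     = 221.3709 Nm


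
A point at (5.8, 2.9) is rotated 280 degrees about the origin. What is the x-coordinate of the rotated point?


x' = x*cos(theta) - y*sin(theta)
cos(280 deg) = 0.1736, sin(280 deg) = -0.9848
x' = 5.8 * 0.1736 - 2.9 * -0.9848
= 1.0072 - -2.8559
= 3.8631


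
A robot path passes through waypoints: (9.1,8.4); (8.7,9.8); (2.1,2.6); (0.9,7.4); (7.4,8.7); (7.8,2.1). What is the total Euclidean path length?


Segment lengths:
  seg1 = sqrt((-0.4)^2 + (1.4)^2) = 1.456
  seg2 = sqrt((-6.6)^2 + (-7.2)^2) = 9.7673
  seg3 = sqrt((-1.2)^2 + (4.8)^2) = 4.9477
  seg4 = sqrt((6.5)^2 + (1.3)^2) = 6.6287
  seg5 = sqrt((0.4)^2 + (-6.6)^2) = 6.6121
Total = 29.4119


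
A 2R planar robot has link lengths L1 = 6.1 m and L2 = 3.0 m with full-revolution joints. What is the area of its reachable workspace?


r_max = L1 + L2 = 9.1 m
r_min = |L1 - L2| = 3.1 m
Area = pi*(r_max^2 - r_min^2)
= pi*(82.81 - 9.61)
= pi * 73.2
= 229.9646 m^2


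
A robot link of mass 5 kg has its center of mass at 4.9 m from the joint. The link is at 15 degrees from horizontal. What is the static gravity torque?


tau = m*g*L*cos(angle)
= 5 * 9.81 * 4.9 * cos(15 deg)
= 5 * 9.81 * 4.9 * 0.9659
= 232.1554 Nm


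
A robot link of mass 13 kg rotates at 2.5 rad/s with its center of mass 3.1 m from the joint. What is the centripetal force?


F = m * omega^2 * r
= 13 * 2.5^2 * 3.1
= 13 * 6.25 * 3.1
= 251.875 N


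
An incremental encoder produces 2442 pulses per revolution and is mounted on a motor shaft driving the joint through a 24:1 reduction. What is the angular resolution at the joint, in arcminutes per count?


counts per rev = 2442
effective counts at joint = 2442 * 24 = 58608
resolution = 360*60 / 58608
= 0.3686 arcmin/count


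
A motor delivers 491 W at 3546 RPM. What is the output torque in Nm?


omega = 3546 * 2*pi/60 = 371.3363 rad/s
tau = P / omega = 491 / 371.3363
= 1.3223 Nm


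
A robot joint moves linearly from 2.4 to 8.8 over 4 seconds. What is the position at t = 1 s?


s = t/T = 1/4 = 0.25
p(t) = p0 + (pf-p0)*s
= 2.4 + (8.8 - 2.4) * 0.25
= 4.0


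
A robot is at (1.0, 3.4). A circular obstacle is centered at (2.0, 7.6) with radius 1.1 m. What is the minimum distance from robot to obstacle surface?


center_dist = sqrt((1.0-2.0)^2 + (3.4-7.6)^2)
= sqrt(1.0 + 17.64)
= 4.3174
min_dist = center_dist - radius = 4.3174 - 1.1 = 3.2174 m


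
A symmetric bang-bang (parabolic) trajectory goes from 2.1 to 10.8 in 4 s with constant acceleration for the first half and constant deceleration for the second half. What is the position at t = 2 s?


Symmetric rest-to-rest: each phase covers (pf-p0)/2 in time T/2. 0.5*a*(T/2)^2 = (pf-p0)/2 => a = 4*(pf-p0)/T^2
a = 4*(10.8-2.1)/4^2 = 2.175
t = 2 is in the acceleration phase (t <= T/2).
p = p0 + 0.5*a*t^2 = 2.1 + 0.5*2.175*2^2
= 6.45


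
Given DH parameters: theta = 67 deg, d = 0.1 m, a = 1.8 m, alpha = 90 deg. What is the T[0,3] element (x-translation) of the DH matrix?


T[0,3] = a * cos(theta)
= 1.8 * cos(67 deg)
= 1.8 * 0.3907
= 0.7033


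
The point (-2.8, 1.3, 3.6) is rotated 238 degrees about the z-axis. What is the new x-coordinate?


Rotation about z-axis: x' = x*cos(theta) - y*sin(theta)
= -2.8 * -0.5299 - 1.3 * -0.848
= 2.5862


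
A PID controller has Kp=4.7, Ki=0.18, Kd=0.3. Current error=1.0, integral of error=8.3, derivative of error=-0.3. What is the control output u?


u = Kp*e + Ki*int(e) + Kd*de/dt
= 4.7*1.0 + 0.18*8.3 + 0.3*(-0.3)
= 4.7 + 1.494 + -0.09
= 6.104


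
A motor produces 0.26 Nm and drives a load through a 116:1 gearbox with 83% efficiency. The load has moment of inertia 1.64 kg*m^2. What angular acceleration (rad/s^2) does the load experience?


tau_out = tau_motor * N * eta
= 0.26 * 116 * 0.83 = 25.0328 Nm
alpha = tau_out / I = 25.0328 / 1.64
= 15.2639 rad/s^2


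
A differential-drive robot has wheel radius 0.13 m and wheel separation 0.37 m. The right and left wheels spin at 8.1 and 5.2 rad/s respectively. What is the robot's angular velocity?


vR = r*wR = 0.13*8.1 = 1.053 m/s
vL = r*wL = 0.13*5.2 = 0.676 m/s
v = (vR+vL)/2 = 0.8645 m/s
omega = (vR-vL)/L = 1.0189 rad/s
angular velocity = 1.0189 rad/s


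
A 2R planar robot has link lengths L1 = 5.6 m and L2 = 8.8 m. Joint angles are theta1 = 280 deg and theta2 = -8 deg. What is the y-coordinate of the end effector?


Convert angles to radians: theta1 = 4.8869, theta2 = -0.1396
y = L1*sin(theta1) + L2*sin(theta1+theta2)
y = -5.5149 + -8.7946
y = -14.3096


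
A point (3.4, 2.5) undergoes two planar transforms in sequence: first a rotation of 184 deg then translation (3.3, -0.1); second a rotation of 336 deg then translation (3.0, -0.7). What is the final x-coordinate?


After transform 1:
x1 = cos(184)*3.4 - sin(184)*2.5 + 3.3 = 0.0827
y1 = sin(184)*3.4 + cos(184)*2.5 + -0.1 = -2.8311
After transform 2:
x2 = cos(336)*0.0827 - sin(336)*-2.8311 + 3.0
= 1.924


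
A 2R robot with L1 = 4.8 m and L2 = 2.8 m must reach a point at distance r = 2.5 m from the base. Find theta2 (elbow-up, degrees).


cos(theta2) = (r^2 - L1^2 - L2^2) / (2*L1*L2)
cos(theta2) = (6.25 - 23.04 - 7.84) / 26.88
cos(theta2) = -0.916295
theta2 = 156.3903 degrees


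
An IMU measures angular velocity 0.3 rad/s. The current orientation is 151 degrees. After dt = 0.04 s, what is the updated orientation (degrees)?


delta_theta = w * dt = 0.3 * 0.04 = 0.012 rad
= 0.6875 deg
theta_new = 151 + 0.6875 = 151.6875 deg


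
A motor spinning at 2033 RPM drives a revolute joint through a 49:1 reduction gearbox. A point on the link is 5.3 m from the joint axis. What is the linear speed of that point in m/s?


omega_motor = 2033 * 2*pi/60 = 212.8953 rad/s
omega_joint = omega_motor / 49 = 4.3448 rad/s
v = omega_joint * r = 4.3448 * 5.3
= 23.0274 m/s


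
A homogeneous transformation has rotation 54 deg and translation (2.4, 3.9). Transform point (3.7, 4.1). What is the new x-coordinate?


x' = cos(theta)*px - sin(theta)*py + tx
= 0.5878*3.7 - 0.809*4.1 + 2.4
= 1.2578


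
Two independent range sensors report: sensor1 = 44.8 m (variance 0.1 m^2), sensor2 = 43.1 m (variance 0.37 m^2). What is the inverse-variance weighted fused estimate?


w1 = (1/var1) / (1/var1 + 1/var2)
   = 10.0 / (10.0 + 2.7027) = 0.7872
w2 = 1 - w1 = 0.2128
fused = w1*s1 + w2*s2 = 35.2681 + 9.1702
= 44.4383 m


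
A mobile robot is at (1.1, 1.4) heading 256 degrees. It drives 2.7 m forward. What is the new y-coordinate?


y_new = y0 + d*sin(theta)
= 1.4 + 2.7*sin(256)
= 1.4 + -2.6198
= -1.2198


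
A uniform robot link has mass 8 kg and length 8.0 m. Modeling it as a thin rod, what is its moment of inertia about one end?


I = (1/3) * m * L^2
= (1/3) * 8 * 8.0^2
= 0.333333 * 8 * 64.0
= 170.6667 kg*m^2


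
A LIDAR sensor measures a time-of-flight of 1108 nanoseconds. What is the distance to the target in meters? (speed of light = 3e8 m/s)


tof = 1108 ns = 1.108e-06 s
dist = c * tof / 2
= 3e8 * 1.108e-06 / 2
= 166.2 m


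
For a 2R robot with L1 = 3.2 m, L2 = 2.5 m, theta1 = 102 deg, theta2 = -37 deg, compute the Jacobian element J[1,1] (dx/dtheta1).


J[1,1] = -L1*sin(t1) - L2*sin(t1+t2)
= -3.2*sin(102) - 2.5*sin(65)
= -5.3958


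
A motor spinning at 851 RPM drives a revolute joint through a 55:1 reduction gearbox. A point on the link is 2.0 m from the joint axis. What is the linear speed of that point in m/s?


omega_motor = 851 * 2*pi/60 = 89.1165 rad/s
omega_joint = omega_motor / 55 = 1.6203 rad/s
v = omega_joint * r = 1.6203 * 2.0
= 3.2406 m/s


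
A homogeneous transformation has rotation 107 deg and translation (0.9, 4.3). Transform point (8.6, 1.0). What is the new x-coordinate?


x' = cos(theta)*px - sin(theta)*py + tx
= -0.2924*8.6 - 0.9563*1.0 + 0.9
= -2.5707


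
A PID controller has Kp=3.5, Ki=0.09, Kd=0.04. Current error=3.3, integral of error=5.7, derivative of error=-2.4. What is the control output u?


u = Kp*e + Ki*int(e) + Kd*de/dt
= 3.5*3.3 + 0.09*5.7 + 0.04*(-2.4)
= 11.55 + 0.513 + -0.096
= 11.967


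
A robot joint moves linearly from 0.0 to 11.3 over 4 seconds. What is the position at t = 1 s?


s = t/T = 1/4 = 0.25
p(t) = p0 + (pf-p0)*s
= 0.0 + (11.3 - 0.0) * 0.25
= 2.825


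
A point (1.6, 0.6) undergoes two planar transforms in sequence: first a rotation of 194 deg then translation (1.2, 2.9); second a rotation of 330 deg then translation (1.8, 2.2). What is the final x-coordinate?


After transform 1:
x1 = cos(194)*1.6 - sin(194)*0.6 + 1.2 = -0.2073
y1 = sin(194)*1.6 + cos(194)*0.6 + 2.9 = 1.9307
After transform 2:
x2 = cos(330)*-0.2073 - sin(330)*1.9307 + 1.8
= 2.5858


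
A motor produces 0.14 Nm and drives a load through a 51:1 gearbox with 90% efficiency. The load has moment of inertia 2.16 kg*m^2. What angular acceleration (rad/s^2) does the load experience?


tau_out = tau_motor * N * eta
= 0.14 * 51 * 0.9 = 6.426 Nm
alpha = tau_out / I = 6.426 / 2.16
= 2.975 rad/s^2


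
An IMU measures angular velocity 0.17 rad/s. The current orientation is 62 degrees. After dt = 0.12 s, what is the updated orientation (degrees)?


delta_theta = w * dt = 0.17 * 0.12 = 0.0204 rad
= 1.1688 deg
theta_new = 62 + 1.1688 = 63.1688 deg


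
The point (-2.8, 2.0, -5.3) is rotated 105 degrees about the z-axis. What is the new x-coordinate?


Rotation about z-axis: x' = x*cos(theta) - y*sin(theta)
= -2.8 * -0.2588 - 2.0 * 0.9659
= -1.2072


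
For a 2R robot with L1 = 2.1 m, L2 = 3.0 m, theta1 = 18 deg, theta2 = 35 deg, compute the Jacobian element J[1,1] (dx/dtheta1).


J[1,1] = -L1*sin(t1) - L2*sin(t1+t2)
= -2.1*sin(18) - 3.0*sin(53)
= -3.0448


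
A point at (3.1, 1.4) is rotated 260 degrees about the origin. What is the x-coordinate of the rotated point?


x' = x*cos(theta) - y*sin(theta)
cos(260 deg) = -0.1736, sin(260 deg) = -0.9848
x' = 3.1 * -0.1736 - 1.4 * -0.9848
= -0.5383 - -1.3787
= 0.8404


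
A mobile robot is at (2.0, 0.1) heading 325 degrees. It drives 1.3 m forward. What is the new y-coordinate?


y_new = y0 + d*sin(theta)
= 0.1 + 1.3*sin(325)
= 0.1 + -0.7456
= -0.6456


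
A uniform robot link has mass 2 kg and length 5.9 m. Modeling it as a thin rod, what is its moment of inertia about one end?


I = (1/3) * m * L^2
= (1/3) * 2 * 5.9^2
= 0.333333 * 2 * 34.81
= 23.2067 kg*m^2


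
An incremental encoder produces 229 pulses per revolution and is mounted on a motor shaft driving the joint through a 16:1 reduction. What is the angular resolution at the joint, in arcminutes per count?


counts per rev = 229
effective counts at joint = 229 * 16 = 3664
resolution = 360*60 / 3664
= 5.8952 arcmin/count


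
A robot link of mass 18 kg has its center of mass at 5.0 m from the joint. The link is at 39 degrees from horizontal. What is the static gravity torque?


tau = m*g*L*cos(angle)
= 18 * 9.81 * 5.0 * cos(39 deg)
= 18 * 9.81 * 5.0 * 0.7771
= 686.1422 Nm


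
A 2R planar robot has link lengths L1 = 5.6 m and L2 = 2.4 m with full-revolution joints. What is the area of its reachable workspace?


r_max = L1 + L2 = 8.0 m
r_min = |L1 - L2| = 3.2 m
Area = pi*(r_max^2 - r_min^2)
= pi*(64.0 - 10.24)
= pi * 53.76
= 168.892 m^2


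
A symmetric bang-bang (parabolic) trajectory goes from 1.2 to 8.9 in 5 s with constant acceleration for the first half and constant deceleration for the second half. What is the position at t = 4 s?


Symmetric rest-to-rest: each phase covers (pf-p0)/2 in time T/2. 0.5*a*(T/2)^2 = (pf-p0)/2 => a = 4*(pf-p0)/T^2
a = 4*(8.9-1.2)/5^2 = 1.232
t = 4 is in the deceleration phase (t > T/2).
p = pf - 0.5*a*(T-t)^2 = 8.9 - 0.5*1.232*1^2
= 8.284


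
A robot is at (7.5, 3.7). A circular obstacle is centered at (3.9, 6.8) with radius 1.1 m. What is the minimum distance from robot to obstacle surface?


center_dist = sqrt((7.5-3.9)^2 + (3.7-6.8)^2)
= sqrt(12.96 + 9.61)
= 4.7508
min_dist = center_dist - radius = 4.7508 - 1.1 = 3.6508 m


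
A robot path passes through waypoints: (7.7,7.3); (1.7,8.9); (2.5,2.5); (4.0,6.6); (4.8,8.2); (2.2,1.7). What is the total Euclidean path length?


Segment lengths:
  seg1 = sqrt((-6.0)^2 + (1.6)^2) = 6.2097
  seg2 = sqrt((0.8)^2 + (-6.4)^2) = 6.4498
  seg3 = sqrt((1.5)^2 + (4.1)^2) = 4.3658
  seg4 = sqrt((0.8)^2 + (1.6)^2) = 1.7889
  seg5 = sqrt((-2.6)^2 + (-6.5)^2) = 7.0007
Total = 25.8148


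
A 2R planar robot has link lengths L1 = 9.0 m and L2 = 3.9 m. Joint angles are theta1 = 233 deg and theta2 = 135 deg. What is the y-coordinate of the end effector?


Convert angles to radians: theta1 = 4.0666, theta2 = 2.3562
y = L1*sin(theta1) + L2*sin(theta1+theta2)
y = -7.1877 + 0.5428
y = -6.6449


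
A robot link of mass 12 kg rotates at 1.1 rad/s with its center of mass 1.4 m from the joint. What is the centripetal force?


F = m * omega^2 * r
= 12 * 1.1^2 * 1.4
= 12 * 1.21 * 1.4
= 20.328 N


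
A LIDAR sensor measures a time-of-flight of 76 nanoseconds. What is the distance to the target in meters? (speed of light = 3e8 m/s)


tof = 76 ns = 7.6e-08 s
dist = c * tof / 2
= 3e8 * 7.6e-08 / 2
= 11.4 m


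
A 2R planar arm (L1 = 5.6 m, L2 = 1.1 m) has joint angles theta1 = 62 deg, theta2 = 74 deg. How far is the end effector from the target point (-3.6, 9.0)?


End effector via forward kinematics:
x = L1*cos(t1) + L2*cos(t1+t2) = 1.8378
y = L1*sin(t1) + L2*sin(t1+t2) = 5.7086
Distance to target:
d = sqrt((-3.6 - 1.8378)^2 + (9.0 - 5.7086)^2)
= sqrt(29.5693 + 10.8331)
= 6.3563 m


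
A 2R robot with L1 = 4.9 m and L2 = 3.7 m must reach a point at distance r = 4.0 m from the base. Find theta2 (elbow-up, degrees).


cos(theta2) = (r^2 - L1^2 - L2^2) / (2*L1*L2)
cos(theta2) = (16.0 - 24.01 - 13.69) / 36.26
cos(theta2) = -0.598456
theta2 = 126.7594 degrees


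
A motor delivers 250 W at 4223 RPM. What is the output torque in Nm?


omega = 4223 * 2*pi/60 = 442.2315 rad/s
tau = P / omega = 250 / 442.2315
= 0.5653 Nm


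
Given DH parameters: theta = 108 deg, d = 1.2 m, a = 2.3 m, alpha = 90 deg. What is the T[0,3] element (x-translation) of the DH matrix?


T[0,3] = a * cos(theta)
= 2.3 * cos(108 deg)
= 2.3 * -0.309
= -0.7107


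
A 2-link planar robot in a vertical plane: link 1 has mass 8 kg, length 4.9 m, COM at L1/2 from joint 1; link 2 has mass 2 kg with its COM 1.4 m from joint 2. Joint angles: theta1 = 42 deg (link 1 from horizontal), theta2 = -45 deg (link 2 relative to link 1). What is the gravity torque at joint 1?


Horizontal distance from joint 1 to link-1 COM:
  x_c1 = (L1/2)*cos(t1) = 2.45 * 0.7431 = 1.8207 m
Horizontal distance from joint 1 to link-2 COM:
  x_c2 = L1*cos(t1) + Lc2*cos(t1+t2)
       = 4.9*0.7431 + 1.4*0.9986 = 5.0395 m
tau1 = m1*g*x_c1 + m2*g*x_c2
     = 8*9.81*1.8207 + 2*9.81*5.0395
     = 142.8889 + 98.8748
     = 241.7637 Nm
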